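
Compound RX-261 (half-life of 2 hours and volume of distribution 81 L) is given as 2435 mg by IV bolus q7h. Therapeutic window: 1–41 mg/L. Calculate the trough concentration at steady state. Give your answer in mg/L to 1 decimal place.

2.9 mg/L

Over one 7-h interval, 7/2 ≈ 3.5 half-lives elapse, leaving f ≈ 0.0884 of each dose.
Each bolus raises the concentration by D/Vd = 2435/81 ≈ 30.062 mg/L.
Steady-state trough Cmin,ss = C₀·f/(1−f) ≈ 30.062 × 0.0884/0.9116 ≈ 2.915 mg/L.
Trough 2.9 mg/L vs MEC 1 mg/L: adequate.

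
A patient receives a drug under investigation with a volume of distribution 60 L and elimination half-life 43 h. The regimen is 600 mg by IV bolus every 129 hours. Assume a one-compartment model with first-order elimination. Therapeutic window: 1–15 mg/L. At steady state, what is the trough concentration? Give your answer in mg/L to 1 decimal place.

1.4 mg/L

The dosing interval is 3 half-lives, so f = 2^(−3) = 0.125.
At steady state, R = 1/(1 − 0.125) = 8/7.
Single-dose peak C₀ = D/Vd = 600/60 = 10 mg/L.
Steady-state peak Cmax,ss = C₀·R = 10 × 8/7 ≈ 11.429 mg/L.
Steady-state trough Cmin,ss = Cmax,ss·f ≈ 11.429 × 0.125 ≈ 1.429 mg/L.
Trough 1.4 mg/L vs MEC 1 mg/L: adequate.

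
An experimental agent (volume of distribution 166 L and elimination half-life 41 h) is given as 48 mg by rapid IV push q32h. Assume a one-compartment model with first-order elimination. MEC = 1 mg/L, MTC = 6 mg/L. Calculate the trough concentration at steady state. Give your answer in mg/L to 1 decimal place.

τ/t½ = 32/41 ≈ 0.78049, so fraction remaining f = (1/2)^(32/41) ≈ 0.5822.
Accumulation ratio R = 1/(1 − f) ≈ 1/0.4178 ≈ 2.3935.
Each bolus raises the concentration by D/Vd = 48/166 ≈ 0.289 mg/L.
Cmax,ss = C₀/(1 − f) ≈ 0.289/0.4178 ≈ 0.692 mg/L.
One interval later, Cmin,ss = Cmax,ss·e^(−kτ) ≈ 0.692 × 0.5822 ≈ 0.403 mg/L.
Trough 0.4 mg/L vs MEC 1 mg/L: subtherapeutic.

0.4 mg/L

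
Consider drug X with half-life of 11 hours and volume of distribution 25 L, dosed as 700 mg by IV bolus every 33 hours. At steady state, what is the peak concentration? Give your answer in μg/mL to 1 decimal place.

The dosing interval is 3 half-lives, so f = 2^(−3) = 0.125.
At steady state, R = 1/(1 − 0.125) = 8/7.
Single-dose peak C₀ = D/Vd = 700/25 = 28 μg/mL.
Steady-state peak Cmax,ss = C₀·R = 28 × 8/7 ≈ 32.000 μg/mL.

32.0 μg/mL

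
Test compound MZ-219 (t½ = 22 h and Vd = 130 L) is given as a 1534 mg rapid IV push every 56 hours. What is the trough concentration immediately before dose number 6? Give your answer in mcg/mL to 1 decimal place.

f = (1/2)^(τ/t½) = (1/2)^(56/22) ≈ 0.1713.
C₀ = D/Vd = 1534/130 ≈ 11.800 mcg/mL.
Before the 6th dose, 5 doses have been given. Superposition: Cmin = C₀·(f + f² + … + f^5).
≈ 11.800 × (0.1713 + 0.0293 + 0.0050 + 0.0009 + 0.0001) ≈ 11.800 × 0.2066 ≈ 2.438 mcg/mL.

2.4 mcg/mL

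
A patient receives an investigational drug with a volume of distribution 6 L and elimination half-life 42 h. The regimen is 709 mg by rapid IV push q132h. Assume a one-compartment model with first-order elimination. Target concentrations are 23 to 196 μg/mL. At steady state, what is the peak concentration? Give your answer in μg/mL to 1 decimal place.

133.3 μg/mL

k = ln2/t½ = ln2/42 ≈ 0.016504 h⁻¹; fraction remaining f = e^(−kτ) = e^(−0.016504×132) ≈ 0.1132.
Accumulation ratio R = 1/(1 − f) ≈ 1/0.8868 ≈ 1.1276.
Each bolus raises the concentration by D/Vd = 709/6 ≈ 118.167 μg/mL.
Cmax,ss = C₀/(1 − f) ≈ 118.167/0.8868 ≈ 133.251 μg/mL.
Peak 133.3 μg/mL vs MTC 196 μg/mL: below toxic threshold.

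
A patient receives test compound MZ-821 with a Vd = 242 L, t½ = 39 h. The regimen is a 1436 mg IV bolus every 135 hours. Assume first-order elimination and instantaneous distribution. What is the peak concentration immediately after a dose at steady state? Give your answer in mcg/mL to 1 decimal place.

6.5 mcg/mL

τ/t½ = 135/39 ≈ 3.4615, so fraction remaining f = (1/2)^(135/39) ≈ 0.0908.
At steady state, accumulation factor R = 1/(1 − e^(−kτ)) ≈ 1.0999.
Each bolus raises the concentration by D/Vd = 1436/242 ≈ 5.934 mcg/mL.
Cmax,ss = C₀/(1 − f) ≈ 5.934/0.9092 ≈ 6.527 mcg/mL.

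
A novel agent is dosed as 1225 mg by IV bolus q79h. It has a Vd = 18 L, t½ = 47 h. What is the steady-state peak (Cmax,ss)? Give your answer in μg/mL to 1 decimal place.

98.9 μg/mL

k = ln2/t½ = ln2/47 ≈ 0.014748 h⁻¹; fraction remaining f = e^(−kτ) = e^(−0.014748×79) ≈ 0.3119.
Accumulation ratio R = 1/(1 − f) ≈ 1/0.6881 ≈ 1.4533.
Single-dose peak C₀ = D/Vd = 1225/18 ≈ 68.056 μg/mL.
Cmax,ss = C₀/(1 − f) ≈ 68.056/0.6881 ≈ 98.904 μg/mL.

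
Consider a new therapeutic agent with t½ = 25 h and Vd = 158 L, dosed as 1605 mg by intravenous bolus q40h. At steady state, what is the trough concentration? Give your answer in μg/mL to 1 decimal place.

5.0 μg/mL

τ/t½ = 40/25 ≈ 1.6, so fraction remaining f = (1/2)^(40/25) ≈ 0.3299.
Single-dose peak C₀ = D/Vd = 1605/158 ≈ 10.158 μg/mL.
Steady-state trough Cmin,ss = C₀·f/(1−f) ≈ 10.158 × 0.3299/0.6701 ≈ 5.001 μg/mL.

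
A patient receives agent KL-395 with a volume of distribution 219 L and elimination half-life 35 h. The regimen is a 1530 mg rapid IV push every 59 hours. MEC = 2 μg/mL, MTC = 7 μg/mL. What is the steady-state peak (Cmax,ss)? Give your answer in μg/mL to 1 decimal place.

Over one 59-h interval, 59/35 ≈ 1.6857 half-lives elapse, leaving f ≈ 0.3108 of each dose.
Accumulation ratio R = 1/(1 − f) ≈ 1/0.6892 ≈ 1.4510.
Single-dose peak C₀ = D/Vd = 1530/219 ≈ 6.986 μg/mL.
Steady-state peak Cmax,ss = C₀·R ≈ 6.986 × 1.4510 ≈ 10.137 μg/mL.
Peak 10.1 μg/mL vs MTC 7 μg/mL: exceeds toxic threshold.

10.1 μg/mL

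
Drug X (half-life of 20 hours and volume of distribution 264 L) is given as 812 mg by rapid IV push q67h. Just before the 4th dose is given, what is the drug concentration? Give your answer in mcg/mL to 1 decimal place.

f = (1/2)^(τ/t½) = (1/2)^(67/20) ≈ 0.0981.
C₀ = D/Vd = 812/264 ≈ 3.076 mcg/mL.
Before the 4th dose, 3 doses have been given. Superposition: Cmin = C₀·(f + f² + … + f^3).
≈ 3.076 × (0.0981 + 0.0096 + 0.0009) ≈ 3.076 × 0.1086 ≈ 0.334 mcg/mL.

0.3 mcg/mL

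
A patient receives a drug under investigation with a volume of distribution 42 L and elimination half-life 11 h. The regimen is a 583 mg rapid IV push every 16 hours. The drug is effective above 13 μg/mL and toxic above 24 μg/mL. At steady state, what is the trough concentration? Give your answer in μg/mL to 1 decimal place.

8.0 μg/mL

Over one 16-h interval, 16/11 ≈ 1.4545 half-lives elapse, leaving f ≈ 0.3649 of each dose.
Each bolus raises the concentration by D/Vd = 583/42 ≈ 13.881 μg/mL.
Steady-state trough Cmin,ss = C₀·f/(1−f) ≈ 13.881 × 0.3649/0.6351 ≈ 7.975 μg/mL.
Trough 8.0 μg/mL vs MEC 13 μg/mL: subtherapeutic.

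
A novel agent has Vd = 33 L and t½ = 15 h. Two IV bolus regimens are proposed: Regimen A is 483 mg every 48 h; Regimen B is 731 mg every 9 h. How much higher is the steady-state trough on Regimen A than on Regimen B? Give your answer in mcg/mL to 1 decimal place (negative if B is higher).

Regimen A: f = (1/2)^(48/15) ≈ 0.1088; Cmin,ss = (483/33)·f/(1−f) ≈ 1.787 mcg/mL.
Regimen B: f = (1/2)^(9/15) ≈ 0.6598; Cmin,ss = (731/33)·f/(1−f) ≈ 42.962 mcg/mL.
Difference ≈ 1.787 − 42.962 ≈ -41.175 mcg/mL.

-41.2 mcg/mL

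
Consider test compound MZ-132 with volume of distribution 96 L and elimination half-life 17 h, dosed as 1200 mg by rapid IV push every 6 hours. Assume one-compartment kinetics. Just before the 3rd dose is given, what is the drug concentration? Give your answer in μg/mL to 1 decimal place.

f = (1/2)^(τ/t½) = (1/2)^(6/17) ≈ 0.7830.
C₀ = D/Vd = 1200/96 ≈ 12.500 μg/mL.
Before the 3rd dose, 2 doses have been given. Superposition: Cmin = C₀·(f + f²).
≈ 12.500 × (0.7830 + 0.6131) ≈ 12.500 × 1.3961 ≈ 17.451 μg/mL.

17.5 μg/mL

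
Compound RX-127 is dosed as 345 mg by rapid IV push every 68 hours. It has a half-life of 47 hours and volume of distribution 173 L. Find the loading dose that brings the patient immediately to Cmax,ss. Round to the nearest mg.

f = (1/2)^(68/47) ≈ 0.366832; accumulation ratio R = 1/(1−f) ≈ 1.57936.
Loading dose to hit Cmax,ss on first dose: D_load = D_maint·R ≈ 345 × 1.57936 ≈ 544.88 mg.

545 mg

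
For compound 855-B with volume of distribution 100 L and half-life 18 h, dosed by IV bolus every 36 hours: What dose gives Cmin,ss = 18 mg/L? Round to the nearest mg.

5400 mg

τ/t½ = 36/18 ≈ 2, so f = (1/2)^(36/18) ≈ 0.250000.
Cmin,ss = (D/Vd)·f/(1−f), so D = Cmin,ss·Vd·(1−f)/f.
D = 18 × 100 × (1−f)/f ≈ 18 × 100 × 3.00000 ≈ 5400.00 mg.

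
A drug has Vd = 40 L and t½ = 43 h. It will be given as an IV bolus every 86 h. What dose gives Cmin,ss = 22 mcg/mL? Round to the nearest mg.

2640 mg

τ/t½ = 86/43 ≈ 2, so f = (1/2)^(86/43) ≈ 0.250000.
Cmin,ss = (D/Vd)·f/(1−f), so D = Cmin,ss·Vd·(1−f)/f.
D = 22 × 40 × (1−f)/f ≈ 22 × 40 × 3.00000 ≈ 2640.00 mg.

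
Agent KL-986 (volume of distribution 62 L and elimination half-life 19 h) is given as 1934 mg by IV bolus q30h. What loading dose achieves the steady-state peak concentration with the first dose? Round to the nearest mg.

f = (1/2)^(30/19) ≈ 0.334726; accumulation ratio R = 1/(1−f) ≈ 1.50314.
Loading dose to hit Cmax,ss on first dose: D_load = D_maint·R ≈ 1934 × 1.50314 ≈ 2907.07 mg.

2907 mg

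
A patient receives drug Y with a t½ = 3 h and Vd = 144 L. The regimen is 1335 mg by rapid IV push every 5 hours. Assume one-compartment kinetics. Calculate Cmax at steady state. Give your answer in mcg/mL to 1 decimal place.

k = ln2/t½ = ln2/3 ≈ 0.231049 h⁻¹; fraction remaining f = e^(−kτ) = e^(−0.231049×5) ≈ 0.3150.
Accumulation ratio R = 1/(1 − f) ≈ 1/0.6850 ≈ 1.4599.
Each bolus raises the concentration by D/Vd = 1335/144 ≈ 9.271 mcg/mL.
Steady-state peak Cmax,ss = C₀·R ≈ 9.271 × 1.4599 ≈ 13.535 mcg/mL.

13.5 mcg/mL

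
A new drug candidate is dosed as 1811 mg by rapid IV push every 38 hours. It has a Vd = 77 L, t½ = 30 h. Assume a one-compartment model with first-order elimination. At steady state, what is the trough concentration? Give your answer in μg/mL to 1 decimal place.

16.7 μg/mL

Over one 38-h interval, 38/30 ≈ 1.2667 half-lives elapse, leaving f ≈ 0.4156 of each dose.
At steady state, accumulation factor R = 1/(1 − e^(−kτ)) ≈ 1.7112.
Each bolus raises the concentration by D/Vd = 1811/77 ≈ 23.519 μg/mL.
Cmax,ss = C₀/(1 − f) ≈ 23.519/0.5844 ≈ 40.245 μg/mL.
One interval later, Cmin,ss = Cmax,ss·e^(−kτ) ≈ 40.245 × 0.4156 ≈ 16.726 μg/mL.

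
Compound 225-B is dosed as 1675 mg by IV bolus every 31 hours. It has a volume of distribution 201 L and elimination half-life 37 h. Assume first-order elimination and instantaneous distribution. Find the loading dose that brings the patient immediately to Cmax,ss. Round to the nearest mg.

f = (1/2)^(31/37) ≈ 0.559481; accumulation ratio R = 1/(1−f) ≈ 2.27005.
Loading dose to hit Cmax,ss on first dose: D_load = D_maint·R ≈ 1675 × 2.27005 ≈ 3802.33 mg.

3802 mg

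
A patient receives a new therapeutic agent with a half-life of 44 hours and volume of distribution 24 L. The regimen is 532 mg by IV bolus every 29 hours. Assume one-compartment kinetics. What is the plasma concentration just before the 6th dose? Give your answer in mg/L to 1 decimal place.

34.4 mg/L

f = (1/2)^(τ/t½) = (1/2)^(29/44) ≈ 0.6333.
C₀ = D/Vd = 532/24 ≈ 22.167 mg/L.
Before the 6th dose, 5 doses have been given. Superposition: Cmin = C₀·(f + f² + … + f^5).
≈ 22.167 × (0.6333 + 0.4011 + 0.2540 + 0.1609 + 0.1019) ≈ 22.167 × 1.5512 ≈ 34.385 mg/L.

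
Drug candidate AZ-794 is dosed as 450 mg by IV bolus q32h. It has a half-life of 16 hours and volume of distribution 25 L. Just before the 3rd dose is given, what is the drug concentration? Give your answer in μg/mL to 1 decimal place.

5.6 μg/mL

f = (1/2)^(τ/t½) = (1/2)^(32/16) ≈ 0.2500.
C₀ = D/Vd = 450/25 ≈ 18.000 μg/mL.
Before the 3rd dose, 2 doses have been given. Superposition: Cmin = C₀·(f + f²).
≈ 18.000 × (0.2500 + 0.0625) ≈ 18.000 × 0.3125 ≈ 5.625 μg/mL.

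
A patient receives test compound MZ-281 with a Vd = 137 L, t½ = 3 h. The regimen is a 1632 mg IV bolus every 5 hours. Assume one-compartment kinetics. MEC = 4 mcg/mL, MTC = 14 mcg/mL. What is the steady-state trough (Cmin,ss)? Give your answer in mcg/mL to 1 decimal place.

5.5 mcg/mL

Over one 5-h interval, 5/3 ≈ 1.6667 half-lives elapse, leaving f ≈ 0.3150 of each dose.
Each bolus raises the concentration by D/Vd = 1632/137 ≈ 11.912 mcg/mL.
Steady-state trough Cmin,ss = C₀·f/(1−f) ≈ 11.912 × 0.3150/0.6850 ≈ 5.478 mcg/mL.
Trough 5.5 mcg/mL vs MEC 4 mcg/mL: adequate.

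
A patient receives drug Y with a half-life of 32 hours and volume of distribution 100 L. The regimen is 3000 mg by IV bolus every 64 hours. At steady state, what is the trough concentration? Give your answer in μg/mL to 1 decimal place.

τ = 64 h = 2 half-lives, so f = (1/2)^2 = 0.25.
Accumulation ratio R = 1/(1 − f) = 1/0.75 = 4/3.
Single-dose peak C₀ = D/Vd = 3000/100 = 30 μg/mL.
Steady-state peak Cmax,ss = C₀·R = 30 × 4/3 ≈ 40.000 μg/mL.
Steady-state trough Cmin,ss = Cmax,ss·f ≈ 40.000 × 0.25 ≈ 10.000 μg/mL.

10.0 μg/mL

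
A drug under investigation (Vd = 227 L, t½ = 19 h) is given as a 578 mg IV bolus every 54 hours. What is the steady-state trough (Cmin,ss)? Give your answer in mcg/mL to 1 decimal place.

0.4 mcg/mL

Over one 54-h interval, 54/19 ≈ 2.8421 half-lives elapse, leaving f ≈ 0.1395 of each dose.
At steady state, accumulation factor R = 1/(1 − e^(−kτ)) ≈ 1.1621.
Single-dose peak C₀ = D/Vd = 578/227 ≈ 2.546 mcg/mL.
Steady-state peak Cmax,ss = C₀·R ≈ 2.546 × 1.1621 ≈ 2.959 mcg/mL.
Steady-state trough Cmin,ss = Cmax,ss·f ≈ 2.959 × 0.1395 ≈ 0.413 mcg/mL.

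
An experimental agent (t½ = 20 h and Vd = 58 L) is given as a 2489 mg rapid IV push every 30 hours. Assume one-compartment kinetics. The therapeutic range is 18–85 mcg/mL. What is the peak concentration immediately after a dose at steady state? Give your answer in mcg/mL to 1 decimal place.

k = ln2/t½ = ln2/20 ≈ 0.034657 h⁻¹; fraction remaining f = e^(−kτ) = e^(−0.034657×30) ≈ 0.3536.
Accumulation ratio R = 1/(1 − f) ≈ 1/0.6464 ≈ 1.5470.
Each bolus raises the concentration by D/Vd = 2489/58 ≈ 42.914 mcg/mL.
Steady-state peak Cmax,ss = C₀·R ≈ 42.914 × 1.5470 ≈ 66.388 mcg/mL.
Peak 66.4 mcg/mL vs MTC 85 mcg/mL: below toxic threshold.

66.4 mcg/mL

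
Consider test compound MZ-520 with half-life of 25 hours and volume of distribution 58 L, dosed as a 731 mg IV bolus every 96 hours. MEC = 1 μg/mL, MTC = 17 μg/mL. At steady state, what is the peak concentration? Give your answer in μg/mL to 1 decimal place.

13.5 μg/mL

k = ln2/t½ = ln2/25 ≈ 0.027726 h⁻¹; fraction remaining f = e^(−kτ) = e^(−0.027726×96) ≈ 0.0698.
At steady state, accumulation factor R = 1/(1 − e^(−kτ)) ≈ 1.0750.
Each bolus raises the concentration by D/Vd = 731/58 ≈ 12.603 μg/mL.
Steady-state peak Cmax,ss = C₀·R ≈ 12.603 × 1.0750 ≈ 13.548 μg/mL.
Peak 13.5 μg/mL vs MTC 17 μg/mL: below toxic threshold.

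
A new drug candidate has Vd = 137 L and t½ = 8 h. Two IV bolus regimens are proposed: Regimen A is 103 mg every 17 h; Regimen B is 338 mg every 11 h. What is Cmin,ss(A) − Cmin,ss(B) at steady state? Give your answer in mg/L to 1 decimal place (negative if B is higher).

-1.3 mg/L

Regimen A: f = (1/2)^(17/8) ≈ 0.2293; Cmin,ss = (103/137)·f/(1−f) ≈ 0.224 mg/L.
Regimen B: f = (1/2)^(11/8) ≈ 0.3856; Cmin,ss = (338/137)·f/(1−f) ≈ 1.548 mg/L.
Difference ≈ 0.224 − 1.548 ≈ -1.324 mg/L.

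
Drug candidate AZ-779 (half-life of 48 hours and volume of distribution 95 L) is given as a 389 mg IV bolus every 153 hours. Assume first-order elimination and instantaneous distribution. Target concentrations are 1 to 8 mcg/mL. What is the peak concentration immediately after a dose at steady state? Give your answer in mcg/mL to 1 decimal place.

k = ln2/t½ = ln2/48 ≈ 0.014441 h⁻¹; fraction remaining f = e^(−kτ) = e^(−0.014441×153) ≈ 0.1098.
Accumulation ratio R = 1/(1 − f) ≈ 1/0.8902 ≈ 1.1233.
Each bolus raises the concentration by D/Vd = 389/95 ≈ 4.095 mcg/mL.
Cmax,ss = C₀/(1 − f) ≈ 4.095/0.8902 ≈ 4.600 mcg/mL.
Peak 4.6 mcg/mL vs MTC 8 mcg/mL: below toxic threshold.

4.6 mcg/mL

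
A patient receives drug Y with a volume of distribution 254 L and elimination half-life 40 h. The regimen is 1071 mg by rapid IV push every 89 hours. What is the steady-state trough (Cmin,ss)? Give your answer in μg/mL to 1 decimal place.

1.1 μg/mL

τ/t½ = 89/40 ≈ 2.225, so fraction remaining f = (1/2)^(89/40) ≈ 0.2139.
At steady state, accumulation factor R = 1/(1 − e^(−kτ)) ≈ 1.2721.
Each bolus raises the concentration by D/Vd = 1071/254 ≈ 4.217 μg/mL.
Steady-state peak Cmax,ss = C₀·R ≈ 4.217 × 1.2721 ≈ 5.364 μg/mL.
One interval later, Cmin,ss = Cmax,ss·e^(−kτ) ≈ 5.364 × 0.2139 ≈ 1.147 μg/mL.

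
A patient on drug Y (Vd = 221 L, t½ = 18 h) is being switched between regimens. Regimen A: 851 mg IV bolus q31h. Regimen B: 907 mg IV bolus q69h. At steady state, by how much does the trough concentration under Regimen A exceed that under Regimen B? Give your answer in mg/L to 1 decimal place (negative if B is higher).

Regimen A: f = (1/2)^(31/18) ≈ 0.3031; Cmin,ss = (851/221)·f/(1−f) ≈ 1.675 mg/L.
Regimen B: f = (1/2)^(69/18) ≈ 0.0702; Cmin,ss = (907/221)·f/(1−f) ≈ 0.310 mg/L.
Difference ≈ 1.675 − 0.310 ≈ 1.365 mg/L.

1.4 mg/L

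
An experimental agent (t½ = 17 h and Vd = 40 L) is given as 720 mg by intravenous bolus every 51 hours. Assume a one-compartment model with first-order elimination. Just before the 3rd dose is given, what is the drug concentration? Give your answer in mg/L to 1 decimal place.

f = (1/2)^(τ/t½) = (1/2)^(51/17) ≈ 0.1250.
C₀ = D/Vd = 720/40 ≈ 18.000 mg/L.
Before the 3rd dose, 2 doses have been given. Superposition: Cmin = C₀·(f + f²).
≈ 18.000 × (0.1250 + 0.0156) ≈ 18.000 × 0.1406 ≈ 2.531 mg/L.

2.5 mg/L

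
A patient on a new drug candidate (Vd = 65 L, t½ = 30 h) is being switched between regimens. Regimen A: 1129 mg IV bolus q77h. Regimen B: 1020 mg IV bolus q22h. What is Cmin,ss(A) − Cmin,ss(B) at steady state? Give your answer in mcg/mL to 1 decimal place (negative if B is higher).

Regimen A: f = (1/2)^(77/30) ≈ 0.1688; Cmin,ss = (1129/65)·f/(1−f) ≈ 3.527 mcg/mL.
Regimen B: f = (1/2)^(22/30) ≈ 0.6015; Cmin,ss = (1020/65)·f/(1−f) ≈ 23.686 mcg/mL.
Difference ≈ 3.527 − 23.686 ≈ -20.159 mcg/mL.

-20.2 mcg/mL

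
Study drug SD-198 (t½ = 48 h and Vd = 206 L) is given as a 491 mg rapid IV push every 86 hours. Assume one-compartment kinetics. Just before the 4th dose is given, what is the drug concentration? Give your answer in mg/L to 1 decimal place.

0.9 mg/L

f = (1/2)^(τ/t½) = (1/2)^(86/48) ≈ 0.2888.
C₀ = D/Vd = 491/206 ≈ 2.383 mg/L.
Before the 4th dose, 3 doses have been given. Superposition: Cmin = C₀·(f + f² + … + f^3).
≈ 2.383 × (0.2888 + 0.0834 + 0.0241) ≈ 2.383 × 0.3963 ≈ 0.944 mg/L.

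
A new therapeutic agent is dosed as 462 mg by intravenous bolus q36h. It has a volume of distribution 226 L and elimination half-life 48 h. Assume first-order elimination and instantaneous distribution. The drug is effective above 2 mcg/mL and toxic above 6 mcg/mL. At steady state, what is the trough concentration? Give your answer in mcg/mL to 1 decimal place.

3.0 mcg/mL

Over one 36-h interval, 36/48 ≈ 0.75 half-lives elapse, leaving f ≈ 0.5946 of each dose.
Accumulation ratio R = 1/(1 − f) ≈ 1/0.4054 ≈ 2.4667.
Single-dose peak C₀ = D/Vd = 462/226 ≈ 2.044 mcg/mL.
Steady-state peak Cmax,ss = C₀·R ≈ 2.044 × 2.4667 ≈ 5.042 mcg/mL.
Steady-state trough Cmin,ss = Cmax,ss·f ≈ 5.042 × 0.5946 ≈ 2.998 mcg/mL.
Trough 3.0 mcg/mL vs MEC 2 mcg/mL: adequate.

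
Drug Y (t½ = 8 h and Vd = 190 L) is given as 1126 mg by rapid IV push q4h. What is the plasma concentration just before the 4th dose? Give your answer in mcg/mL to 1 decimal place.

f = (1/2)^(τ/t½) = (1/2)^(4/8) ≈ 0.7071.
C₀ = D/Vd = 1126/190 ≈ 5.926 mcg/mL.
Before the 4th dose, 3 doses have been given. Superposition: Cmin = C₀·(f + f² + … + f^3).
≈ 5.926 × (0.7071 + 0.5000 + 0.3535) ≈ 5.926 × 1.5606 ≈ 9.248 mcg/mL.

9.2 mcg/mL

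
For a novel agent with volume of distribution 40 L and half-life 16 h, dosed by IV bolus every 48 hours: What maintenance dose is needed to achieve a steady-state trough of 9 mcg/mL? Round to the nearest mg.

2520 mg

τ/t½ = 48/16 ≈ 3, so f = (1/2)^(48/16) ≈ 0.125000.
Cmin,ss = (D/Vd)·f/(1−f), so D = Cmin,ss·Vd·(1−f)/f.
D = 9 × 40 × (1−f)/f ≈ 9 × 40 × 7.00000 ≈ 2520.00 mg.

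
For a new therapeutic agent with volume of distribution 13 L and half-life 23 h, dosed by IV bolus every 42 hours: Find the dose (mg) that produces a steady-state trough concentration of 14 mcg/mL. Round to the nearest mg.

τ/t½ = 42/23 ≈ 1.8261, so f = (1/2)^(42/23) ≈ 0.282029.
Cmin,ss = (D/Vd)·f/(1−f), so D = Cmin,ss·Vd·(1−f)/f.
D = 14 × 13 × (1−f)/f ≈ 14 × 13 × 2.54573 ≈ 463.32 mg.

463 mg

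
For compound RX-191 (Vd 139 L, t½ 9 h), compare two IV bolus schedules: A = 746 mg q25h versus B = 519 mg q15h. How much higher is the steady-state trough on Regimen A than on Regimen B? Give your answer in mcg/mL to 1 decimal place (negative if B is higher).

-0.8 mcg/mL

Regimen A: f = (1/2)^(25/9) ≈ 0.1458; Cmin,ss = (746/139)·f/(1−f) ≈ 0.916 mcg/mL.
Regimen B: f = (1/2)^(15/9) ≈ 0.3150; Cmin,ss = (519/139)·f/(1−f) ≈ 1.717 mcg/mL.
Difference ≈ 0.916 − 1.717 ≈ -0.801 mcg/mL.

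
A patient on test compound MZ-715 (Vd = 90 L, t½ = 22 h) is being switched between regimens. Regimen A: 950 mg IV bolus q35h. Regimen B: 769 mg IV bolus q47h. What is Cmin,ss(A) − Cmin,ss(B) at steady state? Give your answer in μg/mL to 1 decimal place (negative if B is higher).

2.7 μg/mL

Regimen A: f = (1/2)^(35/22) ≈ 0.3320; Cmin,ss = (950/90)·f/(1−f) ≈ 5.246 μg/mL.
Regimen B: f = (1/2)^(47/22) ≈ 0.2275; Cmin,ss = (769/90)·f/(1−f) ≈ 2.516 μg/mL.
Difference ≈ 5.246 − 2.516 ≈ 2.730 μg/mL.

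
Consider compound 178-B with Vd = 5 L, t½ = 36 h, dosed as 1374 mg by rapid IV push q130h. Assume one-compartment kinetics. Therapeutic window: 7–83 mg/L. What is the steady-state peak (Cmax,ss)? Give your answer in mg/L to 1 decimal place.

k = ln2/t½ = ln2/36 ≈ 0.019254 h⁻¹; fraction remaining f = e^(−kτ) = e^(−0.019254×130) ≈ 0.0818.
Accumulation ratio R = 1/(1 − f) ≈ 1/0.9182 ≈ 1.0891.
Single-dose peak C₀ = D/Vd = 1374/5 ≈ 274.800 mg/L.
Steady-state peak Cmax,ss = C₀·R ≈ 274.800 × 1.0891 ≈ 299.285 mg/L.
Peak 299.3 mg/L vs MTC 83 mg/L: exceeds toxic threshold.

299.3 mg/L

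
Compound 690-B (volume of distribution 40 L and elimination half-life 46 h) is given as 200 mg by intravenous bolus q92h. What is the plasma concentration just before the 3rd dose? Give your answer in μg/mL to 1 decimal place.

1.6 μg/mL

f = (1/2)^(τ/t½) = (1/2)^(92/46) ≈ 0.2500.
C₀ = D/Vd = 200/40 ≈ 5.000 μg/mL.
Before the 3rd dose, 2 doses have been given. Superposition: Cmin = C₀·(f + f²).
≈ 5.000 × (0.2500 + 0.0625) ≈ 5.000 × 0.3125 ≈ 1.562 μg/mL.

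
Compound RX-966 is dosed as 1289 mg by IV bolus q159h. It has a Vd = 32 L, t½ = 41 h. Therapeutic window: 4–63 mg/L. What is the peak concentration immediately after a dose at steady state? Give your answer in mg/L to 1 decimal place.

43.2 mg/L

τ/t½ = 159/41 ≈ 3.878, so fraction remaining f = (1/2)^(159/41) ≈ 0.0680.
At steady state, accumulation factor R = 1/(1 − e^(−kτ)) ≈ 1.0730.
Each bolus raises the concentration by D/Vd = 1289/32 ≈ 40.281 mg/L.
Steady-state peak Cmax,ss = C₀·R ≈ 40.281 × 1.0730 ≈ 43.222 mg/L.
Peak 43.2 mg/L vs MTC 63 mg/L: below toxic threshold.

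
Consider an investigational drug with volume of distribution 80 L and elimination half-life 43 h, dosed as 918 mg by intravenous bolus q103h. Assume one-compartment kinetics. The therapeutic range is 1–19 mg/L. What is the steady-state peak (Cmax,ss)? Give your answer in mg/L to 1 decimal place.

14.2 mg/L

k = ln2/t½ = ln2/43 ≈ 0.016120 h⁻¹; fraction remaining f = e^(−kτ) = e^(−0.016120×103) ≈ 0.1901.
Accumulation ratio R = 1/(1 − f) ≈ 1/0.8099 ≈ 1.2347.
Single-dose peak C₀ = D/Vd = 918/80 ≈ 11.475 mg/L.
Steady-state peak Cmax,ss = C₀·R ≈ 11.475 × 1.2347 ≈ 14.168 mg/L.
Peak 14.2 mg/L vs MTC 19 mg/L: below toxic threshold.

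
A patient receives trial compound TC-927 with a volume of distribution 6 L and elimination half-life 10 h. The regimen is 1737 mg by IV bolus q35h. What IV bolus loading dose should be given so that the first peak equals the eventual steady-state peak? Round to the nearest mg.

f = (1/2)^(35/10) ≈ 0.088388; accumulation ratio R = 1/(1−f) ≈ 1.09696.
Loading dose to hit Cmax,ss on first dose: D_load = D_maint·R ≈ 1737 × 1.09696 ≈ 1905.42 mg.

1905 mg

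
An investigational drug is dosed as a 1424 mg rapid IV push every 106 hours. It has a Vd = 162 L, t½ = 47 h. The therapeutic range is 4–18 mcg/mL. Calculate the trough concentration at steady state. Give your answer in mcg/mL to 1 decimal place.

τ/t½ = 106/47 ≈ 2.2553, so fraction remaining f = (1/2)^(106/47) ≈ 0.2095.
Each bolus raises the concentration by D/Vd = 1424/162 ≈ 8.790 mcg/mL.
Steady-state trough Cmin,ss = C₀·f/(1−f) ≈ 8.790 × 0.2095/0.7905 ≈ 2.330 mcg/mL.
Trough 2.3 mcg/mL vs MEC 4 mcg/mL: subtherapeutic.

2.3 mcg/mL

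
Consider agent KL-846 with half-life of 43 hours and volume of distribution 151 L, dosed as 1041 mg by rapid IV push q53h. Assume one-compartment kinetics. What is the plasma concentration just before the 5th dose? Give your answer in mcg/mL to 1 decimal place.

f = (1/2)^(τ/t½) = (1/2)^(53/43) ≈ 0.4256.
C₀ = D/Vd = 1041/151 ≈ 6.894 mcg/mL.
Before the 5th dose, 4 doses have been given. Superposition: Cmin = C₀·(f + f² + … + f^4).
≈ 6.894 × (0.4256 + 0.1811 + 0.0771 + 0.0328) ≈ 6.894 × 0.7166 ≈ 4.940 mcg/mL.

4.9 mcg/mL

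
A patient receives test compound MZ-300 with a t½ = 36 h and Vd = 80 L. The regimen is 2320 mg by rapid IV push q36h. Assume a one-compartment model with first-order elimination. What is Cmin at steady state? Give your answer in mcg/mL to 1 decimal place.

29.0 mcg/mL

τ = 36 h = 1 half-life, so f = (1/2)^1 = 0.5.
Accumulation ratio R = 1/(1 − f) = 1/0.5 = 2/1.
Single-dose peak C₀ = D/Vd = 2320/80 = 29 mcg/mL.
Steady-state peak Cmax,ss = C₀·R = 29 × 2/1 ≈ 58.000 mcg/mL.
Steady-state trough Cmin,ss = Cmax,ss·f ≈ 58.000 × 0.5 ≈ 29.000 mcg/mL.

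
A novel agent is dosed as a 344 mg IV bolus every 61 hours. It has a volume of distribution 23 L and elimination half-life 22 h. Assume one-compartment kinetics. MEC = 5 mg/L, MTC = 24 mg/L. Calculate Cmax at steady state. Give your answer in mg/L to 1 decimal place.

τ/t½ = 61/22 ≈ 2.7727, so fraction remaining f = (1/2)^(61/22) ≈ 0.1463.
At steady state, accumulation factor R = 1/(1 − e^(−kτ)) ≈ 1.1714.
Each bolus raises the concentration by D/Vd = 344/23 ≈ 14.957 mg/L.
Cmax,ss = C₀/(1 − f) ≈ 14.957/0.8537 ≈ 17.520 mg/L.
Peak 17.5 mg/L vs MTC 24 mg/L: below toxic threshold.

17.5 mg/L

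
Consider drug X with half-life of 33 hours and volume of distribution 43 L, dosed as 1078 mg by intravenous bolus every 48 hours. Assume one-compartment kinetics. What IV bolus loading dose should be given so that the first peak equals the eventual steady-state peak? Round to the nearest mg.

f = (1/2)^(48/33) ≈ 0.364870; accumulation ratio R = 1/(1−f) ≈ 1.57448.
Loading dose to hit Cmax,ss on first dose: D_load = D_maint·R ≈ 1078 × 1.57448 ≈ 1697.29 mg.

1697 mg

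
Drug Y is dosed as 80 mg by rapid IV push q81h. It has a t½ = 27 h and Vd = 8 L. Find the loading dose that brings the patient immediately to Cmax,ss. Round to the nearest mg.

f = (1/2)^(81/27) ≈ 0.125000; accumulation ratio R = 1/(1−f) ≈ 1.14286.
Loading dose to hit Cmax,ss on first dose: D_load = D_maint·R ≈ 80 × 1.14286 ≈ 91.43 mg.

91 mg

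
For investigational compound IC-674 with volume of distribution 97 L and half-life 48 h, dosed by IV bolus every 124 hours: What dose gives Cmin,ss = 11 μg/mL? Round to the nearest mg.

5328 mg

τ/t½ = 124/48 ≈ 2.5833, so f = (1/2)^(124/48) ≈ 0.166855.
Cmin,ss = (D/Vd)·f/(1−f), so D = Cmin,ss·Vd·(1−f)/f.
D = 11 × 97 × (1−f)/f ≈ 11 × 97 × 4.99323 ≈ 5327.78 mg.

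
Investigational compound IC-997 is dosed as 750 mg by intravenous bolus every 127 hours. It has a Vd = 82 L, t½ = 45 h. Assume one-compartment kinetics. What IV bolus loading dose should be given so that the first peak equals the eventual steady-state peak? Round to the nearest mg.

f = (1/2)^(127/45) ≈ 0.141393; accumulation ratio R = 1/(1−f) ≈ 1.16468.
Loading dose to hit Cmax,ss on first dose: D_load = D_maint·R ≈ 750 × 1.16468 ≈ 873.51 mg.

874 mg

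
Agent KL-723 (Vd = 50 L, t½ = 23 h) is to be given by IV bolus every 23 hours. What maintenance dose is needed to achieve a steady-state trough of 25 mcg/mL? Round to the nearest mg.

1250 mg

τ/t½ = 23/23 ≈ 1, so f = (1/2)^(23/23) ≈ 0.500000.
Cmin,ss = (D/Vd)·f/(1−f), so D = Cmin,ss·Vd·(1−f)/f.
D = 25 × 50 × (1−f)/f ≈ 25 × 50 × 1.00000 ≈ 1250.00 mg.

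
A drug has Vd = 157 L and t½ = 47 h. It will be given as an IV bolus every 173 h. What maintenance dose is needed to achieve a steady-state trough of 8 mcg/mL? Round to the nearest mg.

τ/t½ = 173/47 ≈ 3.6809, so f = (1/2)^(173/47) ≈ 0.077975.
Cmin,ss = (D/Vd)·f/(1−f), so D = Cmin,ss·Vd·(1−f)/f.
D = 8 × 157 × (1−f)/f ≈ 8 × 157 × 11.82462 ≈ 14851.72 mg.

14852 mg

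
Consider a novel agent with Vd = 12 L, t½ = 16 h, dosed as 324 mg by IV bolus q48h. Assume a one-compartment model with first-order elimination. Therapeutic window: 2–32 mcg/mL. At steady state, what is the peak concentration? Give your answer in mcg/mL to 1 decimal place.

The dosing interval is 3 half-lives, so f = 2^(−3) = 0.125.
At steady state, R = 1/(1 − 0.125) = 8/7.
Single-dose peak C₀ = D/Vd = 324/12 = 27 mcg/mL.
Steady-state peak Cmax,ss = C₀·R = 27 × 8/7 ≈ 30.857 mcg/mL.
Peak 30.9 mcg/mL vs MTC 32 mcg/mL: below toxic threshold.

30.9 mcg/mL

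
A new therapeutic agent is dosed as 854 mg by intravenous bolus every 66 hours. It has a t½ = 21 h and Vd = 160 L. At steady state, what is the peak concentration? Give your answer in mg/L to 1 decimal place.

6.0 mg/L

τ/t½ = 66/21 ≈ 3.1429, so fraction remaining f = (1/2)^(66/21) ≈ 0.1132.
Accumulation ratio R = 1/(1 − f) ≈ 1/0.8868 ≈ 1.1276.
Single-dose peak C₀ = D/Vd = 854/160 ≈ 5.338 mg/L.
Steady-state peak Cmax,ss = C₀·R ≈ 5.338 × 1.1276 ≈ 6.019 mg/L.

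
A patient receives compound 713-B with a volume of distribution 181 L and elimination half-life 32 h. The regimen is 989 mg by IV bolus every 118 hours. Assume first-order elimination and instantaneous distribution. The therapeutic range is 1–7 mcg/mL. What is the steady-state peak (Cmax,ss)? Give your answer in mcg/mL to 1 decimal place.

5.9 mcg/mL

Over one 118-h interval, 118/32 ≈ 3.6875 half-lives elapse, leaving f ≈ 0.0776 of each dose.
At steady state, accumulation factor R = 1/(1 − e^(−kτ)) ≈ 1.0841.
Each bolus raises the concentration by D/Vd = 989/181 ≈ 5.464 mcg/mL.
Cmax,ss = C₀/(1 − f) ≈ 5.464/0.9224 ≈ 5.924 mcg/mL.
Peak 5.9 mcg/mL vs MTC 7 mcg/mL: below toxic threshold.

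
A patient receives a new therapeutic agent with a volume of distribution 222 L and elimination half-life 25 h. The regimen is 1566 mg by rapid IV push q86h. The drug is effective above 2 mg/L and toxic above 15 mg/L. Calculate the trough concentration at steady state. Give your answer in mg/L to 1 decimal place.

0.7 mg/L

Over one 86-h interval, 86/25 ≈ 3.44 half-lives elapse, leaving f ≈ 0.0921 of each dose.
At steady state, accumulation factor R = 1/(1 − e^(−kτ)) ≈ 1.1014.
Each bolus raises the concentration by D/Vd = 1566/222 ≈ 7.054 mg/L.
Steady-state peak Cmax,ss = C₀·R ≈ 7.054 × 1.1014 ≈ 7.769 mg/L.
Steady-state trough Cmin,ss = Cmax,ss·f ≈ 7.769 × 0.0921 ≈ 0.716 mg/L.
Trough 0.7 mg/L vs MEC 2 mg/L: subtherapeutic.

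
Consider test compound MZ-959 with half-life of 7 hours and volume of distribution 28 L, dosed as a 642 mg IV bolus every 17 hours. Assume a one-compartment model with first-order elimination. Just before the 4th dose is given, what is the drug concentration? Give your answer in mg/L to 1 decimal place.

f = (1/2)^(τ/t½) = (1/2)^(17/7) ≈ 0.1857.
C₀ = D/Vd = 642/28 ≈ 22.929 mg/L.
Before the 4th dose, 3 doses have been given. Superposition: Cmin = C₀·(f + f² + … + f^3).
≈ 22.929 × (0.1857 + 0.0345 + 0.0064) ≈ 22.929 × 0.2266 ≈ 5.196 mg/L.

5.2 mg/L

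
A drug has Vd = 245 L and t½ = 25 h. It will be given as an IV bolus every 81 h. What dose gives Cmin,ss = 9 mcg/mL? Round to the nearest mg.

τ/t½ = 81/25 ≈ 3.24, so f = (1/2)^(81/25) ≈ 0.105843.
Cmin,ss = (D/Vd)·f/(1−f), so D = Cmin,ss·Vd·(1−f)/f.
D = 9 × 245 × (1−f)/f ≈ 9 × 245 × 8.44796 ≈ 18627.75 mg.

18628 mg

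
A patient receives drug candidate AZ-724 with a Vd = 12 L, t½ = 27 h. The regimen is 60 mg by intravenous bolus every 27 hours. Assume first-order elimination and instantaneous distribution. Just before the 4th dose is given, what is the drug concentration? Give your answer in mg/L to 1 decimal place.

4.4 mg/L

f = (1/2)^(τ/t½) = (1/2)^(27/27) ≈ 0.5000.
C₀ = D/Vd = 60/12 ≈ 5.000 mg/L.
Before the 4th dose, 3 doses have been given. Superposition: Cmin = C₀·(f + f² + … + f^3).
≈ 5.000 × (0.5000 + 0.2500 + 0.1250) ≈ 5.000 × 0.8750 ≈ 4.375 mg/L.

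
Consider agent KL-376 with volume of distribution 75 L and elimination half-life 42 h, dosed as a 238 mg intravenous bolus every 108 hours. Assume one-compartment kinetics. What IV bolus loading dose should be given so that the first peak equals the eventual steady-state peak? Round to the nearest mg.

f = (1/2)^(108/42) ≈ 0.168238; accumulation ratio R = 1/(1−f) ≈ 1.20227.
Loading dose to hit Cmax,ss on first dose: D_load = D_maint·R ≈ 238 × 1.20227 ≈ 286.14 mg.

286 mg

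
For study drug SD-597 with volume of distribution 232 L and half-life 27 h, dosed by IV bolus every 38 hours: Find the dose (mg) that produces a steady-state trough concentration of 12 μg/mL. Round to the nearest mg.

4601 mg

τ/t½ = 38/27 ≈ 1.4074, so f = (1/2)^(38/27) ≈ 0.376989.
Cmin,ss = (D/Vd)·f/(1−f), so D = Cmin,ss·Vd·(1−f)/f.
D = 12 × 232 × (1−f)/f ≈ 12 × 232 × 1.65260 ≈ 4600.84 mg.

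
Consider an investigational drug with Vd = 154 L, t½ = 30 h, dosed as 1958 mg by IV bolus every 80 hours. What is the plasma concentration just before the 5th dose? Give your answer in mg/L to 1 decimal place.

2.4 mg/L

f = (1/2)^(τ/t½) = (1/2)^(80/30) ≈ 0.1575.
C₀ = D/Vd = 1958/154 ≈ 12.714 mg/L.
Before the 5th dose, 4 doses have been given. Superposition: Cmin = C₀·(f + f² + … + f^4).
≈ 12.714 × (0.1575 + 0.0248 + 0.0039 + 0.0006) ≈ 12.714 × 0.1868 ≈ 2.375 mg/L.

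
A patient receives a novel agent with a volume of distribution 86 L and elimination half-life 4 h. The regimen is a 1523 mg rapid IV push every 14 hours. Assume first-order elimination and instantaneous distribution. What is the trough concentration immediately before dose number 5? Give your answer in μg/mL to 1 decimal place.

1.7 μg/mL

f = (1/2)^(τ/t½) = (1/2)^(14/4) ≈ 0.0884.
C₀ = D/Vd = 1523/86 ≈ 17.709 μg/mL.
Before the 5th dose, 4 doses have been given. Superposition: Cmin = C₀·(f + f² + … + f^4).
≈ 17.709 × (0.0884 + 0.0078 + 0.0007 + 0.0001) ≈ 17.709 × 0.0970 ≈ 1.718 μg/mL.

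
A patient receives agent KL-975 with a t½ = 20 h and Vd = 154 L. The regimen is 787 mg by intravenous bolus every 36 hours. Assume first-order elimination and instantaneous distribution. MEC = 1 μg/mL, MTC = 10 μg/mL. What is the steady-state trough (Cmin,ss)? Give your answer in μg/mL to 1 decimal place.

2.1 μg/mL

k = ln2/t½ = ln2/20 ≈ 0.034657 h⁻¹; fraction remaining f = e^(−kτ) = e^(−0.034657×36) ≈ 0.2872.
Accumulation ratio R = 1/(1 − f) ≈ 1/0.7128 ≈ 1.4029.
Each bolus raises the concentration by D/Vd = 787/154 ≈ 5.110 μg/mL.
Cmax,ss = C₀/(1 − f) ≈ 5.110/0.7128 ≈ 7.169 μg/mL.
Steady-state trough Cmin,ss = Cmax,ss·f ≈ 7.169 × 0.2872 ≈ 2.059 μg/mL.
Trough 2.1 μg/mL vs MEC 1 μg/mL: adequate.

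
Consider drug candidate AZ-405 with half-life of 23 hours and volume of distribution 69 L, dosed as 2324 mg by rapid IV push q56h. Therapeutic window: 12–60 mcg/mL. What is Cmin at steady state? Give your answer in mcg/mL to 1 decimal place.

7.6 mcg/mL

τ/t½ = 56/23 ≈ 2.4348, so fraction remaining f = (1/2)^(56/23) ≈ 0.1850.
Each bolus raises the concentration by D/Vd = 2324/69 ≈ 33.681 mcg/mL.
Steady-state trough Cmin,ss = C₀·f/(1−f) ≈ 33.681 × 0.1850/0.8150 ≈ 7.645 mcg/mL.
Trough 7.6 mcg/mL vs MEC 12 mcg/mL: subtherapeutic.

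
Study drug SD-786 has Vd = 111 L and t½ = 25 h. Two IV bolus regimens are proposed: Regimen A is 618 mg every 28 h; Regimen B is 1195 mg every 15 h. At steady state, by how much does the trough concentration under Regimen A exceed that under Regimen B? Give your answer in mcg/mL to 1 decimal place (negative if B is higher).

-16.1 mcg/mL

Regimen A: f = (1/2)^(28/25) ≈ 0.4601; Cmin,ss = (618/111)·f/(1−f) ≈ 4.745 mcg/mL.
Regimen B: f = (1/2)^(15/25) ≈ 0.6598; Cmin,ss = (1195/111)·f/(1−f) ≈ 20.880 mcg/mL.
Difference ≈ 4.745 − 20.880 ≈ -16.135 mcg/mL.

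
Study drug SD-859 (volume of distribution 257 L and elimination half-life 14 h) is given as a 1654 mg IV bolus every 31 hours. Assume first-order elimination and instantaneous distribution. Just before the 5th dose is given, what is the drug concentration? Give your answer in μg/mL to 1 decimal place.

1.8 μg/mL

f = (1/2)^(τ/t½) = (1/2)^(31/14) ≈ 0.2155.
C₀ = D/Vd = 1654/257 ≈ 6.436 μg/mL.
Before the 5th dose, 4 doses have been given. Superposition: Cmin = C₀·(f + f² + … + f^4).
≈ 6.436 × (0.2155 + 0.0464 + 0.0100 + 0.0022) ≈ 6.436 × 0.2741 ≈ 1.764 μg/mL.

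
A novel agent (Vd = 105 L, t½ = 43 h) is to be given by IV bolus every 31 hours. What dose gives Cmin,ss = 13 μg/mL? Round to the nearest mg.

τ/t½ = 31/43 ≈ 0.72093, so f = (1/2)^(31/43) ≈ 0.606706.
Cmin,ss = (D/Vd)·f/(1−f), so D = Cmin,ss·Vd·(1−f)/f.
D = 13 × 105 × (1−f)/f ≈ 13 × 105 × 0.64824 ≈ 884.85 mg.

885 mg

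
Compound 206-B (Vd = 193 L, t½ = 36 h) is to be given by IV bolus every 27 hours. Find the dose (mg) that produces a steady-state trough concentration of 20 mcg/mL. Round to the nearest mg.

τ/t½ = 27/36 ≈ 0.75, so f = (1/2)^(27/36) ≈ 0.594604.
Cmin,ss = (D/Vd)·f/(1−f), so D = Cmin,ss·Vd·(1−f)/f.
D = 20 × 193 × (1−f)/f ≈ 20 × 193 × 0.68179 ≈ 2631.71 mg.

2632 mg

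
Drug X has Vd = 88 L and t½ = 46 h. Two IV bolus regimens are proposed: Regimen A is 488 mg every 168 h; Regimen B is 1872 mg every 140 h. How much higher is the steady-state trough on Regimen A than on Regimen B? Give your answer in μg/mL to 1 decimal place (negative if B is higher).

-2.5 μg/mL

Regimen A: f = (1/2)^(168/46) ≈ 0.0795; Cmin,ss = (488/88)·f/(1−f) ≈ 0.479 μg/mL.
Regimen B: f = (1/2)^(140/46) ≈ 0.1213; Cmin,ss = (1872/88)·f/(1−f) ≈ 2.937 μg/mL.
Difference ≈ 0.479 − 2.937 ≈ -2.458 μg/mL.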